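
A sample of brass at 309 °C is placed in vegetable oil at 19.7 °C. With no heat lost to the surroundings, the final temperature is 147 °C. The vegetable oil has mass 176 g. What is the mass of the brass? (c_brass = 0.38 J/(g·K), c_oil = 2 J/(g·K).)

m ≈ 728 g

|Q_brass| = |Q_oil|:
m·0.38·(309 − 147) = 176·2·(147 − 19.7)
61.56 m = 44810  ⇒  m ≈ 727.9 g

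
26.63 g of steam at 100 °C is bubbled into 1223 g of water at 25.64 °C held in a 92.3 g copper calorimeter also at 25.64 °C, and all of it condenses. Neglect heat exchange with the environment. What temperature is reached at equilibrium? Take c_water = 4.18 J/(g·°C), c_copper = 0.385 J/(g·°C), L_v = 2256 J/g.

Energy conservation, ΣQ = 0:
condense steam: −26.63×2256 = −60077; condensed water 100 °C→T: 111.31(T − 100); original water: 5112.1(T − 25.64); cup: 35.54(T − 25.64)
5259 T = 60077 + 11131 + 131986 = 203195
T ≈ 38.64 °C (< 100 °C, so full condensation is consistent).

T_f ≈ 38.6 °C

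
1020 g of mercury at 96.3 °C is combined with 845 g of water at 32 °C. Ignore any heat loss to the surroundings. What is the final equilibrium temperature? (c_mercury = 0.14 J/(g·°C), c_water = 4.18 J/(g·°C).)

T_f ≈ 34.5 °C

Conservation of energy gives ΣQ = 0:
1020*0.14*(T − 96.3) + 845*4.18*(T − 32) = 0
142.8(T − 96.3) + 3532.1(T − 32) = 0
3674.9 T = 126779
T ≈ 34.50 °C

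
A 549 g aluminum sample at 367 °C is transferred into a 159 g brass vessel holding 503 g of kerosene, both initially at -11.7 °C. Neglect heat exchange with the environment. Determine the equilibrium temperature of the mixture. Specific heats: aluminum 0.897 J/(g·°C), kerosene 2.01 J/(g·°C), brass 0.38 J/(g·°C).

Taking heat into each body as positive, Σ m c ΔT = 0:
549*0.897*(T − 367) + 503*2.01*(T − (-11.7)) + 159*0.38*(T − (-11.7)) = 0
492.45(T − 367) + 1011(T − (-11.7)) + 60.42(T − (-11.7)) = 0
(492.45 + 1011 + 60.42) T = 492.45*367 + 1011*(-11.7) + 60.42*(-11.7)
T ≈ 107.55 °C

T_f ≈ 107.5 °C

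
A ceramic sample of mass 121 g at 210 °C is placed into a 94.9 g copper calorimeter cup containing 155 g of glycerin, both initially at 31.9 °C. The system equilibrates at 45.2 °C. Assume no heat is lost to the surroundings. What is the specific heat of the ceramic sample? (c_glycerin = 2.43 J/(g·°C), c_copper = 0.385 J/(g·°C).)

Heat gained plus heat lost sum to zero:
121×c×(45.2 − 210) + 155×2.43×(45.2 − 31.9) + 94.9×0.385×(45.2 − 31.9) = 0
-19941 c = -5495.4
c = -5495.4/-19941 ≈ 0.2756 J/(g·°C)

c ≈ 0.276 J/(g·°C)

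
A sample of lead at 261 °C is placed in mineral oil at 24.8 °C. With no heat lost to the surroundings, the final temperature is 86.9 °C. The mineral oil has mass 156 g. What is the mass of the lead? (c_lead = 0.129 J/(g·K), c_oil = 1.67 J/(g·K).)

|Q_lead| = |Q_oil|:
m×0.129×(261 − 86.9) = 156×1.67×(86.9 − 24.8)
22.46 m = 16178  ⇒  m ≈ 720.4 g

m ≈ 720 g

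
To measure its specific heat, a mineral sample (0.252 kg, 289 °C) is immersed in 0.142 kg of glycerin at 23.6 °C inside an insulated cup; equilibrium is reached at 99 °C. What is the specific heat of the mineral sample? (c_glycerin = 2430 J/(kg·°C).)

c ≈ 543 J/(kg·°C)

m_s c (T_s − T_f) = m_glycerin c_glycerin (T_f − T_0):
0.252×c×(289 − 99) = 0.142×2430×(99 − 23.6)
47.88 c = 26018  ⇒  c ≈ 543.4 J/(kg·°C)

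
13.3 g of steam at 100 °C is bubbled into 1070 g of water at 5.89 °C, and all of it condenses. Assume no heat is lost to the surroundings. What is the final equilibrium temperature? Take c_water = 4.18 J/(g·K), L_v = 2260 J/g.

T_f ≈ 13.7 °C

Let T be the final temperature. ΣQ_i = 0:
condense steam: −13.3·2260 = −30058; condensed water 100 °C→T: 55.59(T − 100); water warms: 1070·4.18·(T − 5.89) = 4472.6(T − 5.89)
4528.2 T = 30058 + 5559.4 + 26344 = 61961
T ≈ 13.68 °C, under the boiling point, so the assumption holds.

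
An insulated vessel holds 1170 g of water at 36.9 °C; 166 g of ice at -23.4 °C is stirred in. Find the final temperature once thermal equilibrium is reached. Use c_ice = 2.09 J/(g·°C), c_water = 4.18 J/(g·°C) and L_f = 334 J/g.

T_f ≈ 20.9 °C

Energy balance with sensible and latent terms:
ice -23.4→0 °C: 166·2.09·23.4 = 8118.4
  melt ice: 166·334 = 55444
  meltwater 0→T: 166·4.18·T = 693.88 T
  water: 4890.6(T − 36.9)
5584.5 T = 180463 − 63562 = 116901
T ≈ 20.93 °C — above 0 °C, consistent with complete melting.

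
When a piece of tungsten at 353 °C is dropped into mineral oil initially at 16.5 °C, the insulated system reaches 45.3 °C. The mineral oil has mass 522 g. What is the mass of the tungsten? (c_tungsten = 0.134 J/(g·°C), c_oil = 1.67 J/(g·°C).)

Heat gained plus heat lost sum to zero:
m×0.134×(45.3 − 353) + 522×1.67×(45.3 − 16.5) = 0
-41.23 m = -25106
m = -25106/-41.23 ≈ 608.9 g

m ≈ 609 g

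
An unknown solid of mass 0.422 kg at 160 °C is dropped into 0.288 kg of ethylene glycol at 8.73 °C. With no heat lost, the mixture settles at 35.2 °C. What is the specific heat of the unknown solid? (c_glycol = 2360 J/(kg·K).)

Taking heat into each body as positive, Σ m c ΔT = 0:
0.422×c×(35.2 − 160) + 0.288×2360×(35.2 − 8.73) = 0
-52.67 c = -17991
c = -17991/-52.67 ≈ 341.6 J/(kg·K)

c ≈ 342 J/(kg·K)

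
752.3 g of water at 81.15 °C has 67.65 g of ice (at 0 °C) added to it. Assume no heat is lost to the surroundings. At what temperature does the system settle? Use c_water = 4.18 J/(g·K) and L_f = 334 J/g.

T_f ≈ 67.9 °C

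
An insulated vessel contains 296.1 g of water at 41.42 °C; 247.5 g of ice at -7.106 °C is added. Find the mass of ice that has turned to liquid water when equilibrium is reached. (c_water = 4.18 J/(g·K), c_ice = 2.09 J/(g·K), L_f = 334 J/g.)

Water can give up m c ΔT = 296.1·4.18·41.42 = 51265 J before reaching 0 °C.
Warming the ice to 0 °C takes 247.5·2.09·7.106 = 3675.8 J, leaving 47590 J for melting.
To melt every bit of ice: 247.5·334 = 82665 J.
47590 J < 82665 J, so only part of the ice melts and the system sits at 0 °C.
Mass melted = 47590/334 ≈ 142.5 g.

m_melted ≈ 142 g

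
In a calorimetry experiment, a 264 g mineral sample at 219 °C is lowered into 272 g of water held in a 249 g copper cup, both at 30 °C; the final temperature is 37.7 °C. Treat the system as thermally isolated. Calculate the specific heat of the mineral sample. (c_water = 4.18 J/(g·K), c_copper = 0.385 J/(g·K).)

c ≈ 0.198 J/(g·K)

Taking heat into each body as positive, Σ m c ΔT = 0:
264×c×(37.7 − 219) + 272×4.18×(37.7 − 30) + 249×0.385×(37.7 − 30) = 0
-47863 c = -9492.8
c = -9492.8/-47863 ≈ 0.1983 J/(g·K)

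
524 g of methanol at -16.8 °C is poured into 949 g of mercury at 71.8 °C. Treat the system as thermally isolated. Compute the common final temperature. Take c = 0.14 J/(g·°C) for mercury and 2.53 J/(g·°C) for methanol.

Setting the total heat transfer to zero:
949×0.14×(T − 71.8) + 524×2.53×(T − (-16.8)) = 0
132.86(T − 71.8) + 1325.7(T − (-16.8)) = 0
(132.86 + 1325.7) T = 132.86×71.8 + 1325.7×(-16.8)
T ≈ -8.73 °C

T_f ≈ -8.7 °C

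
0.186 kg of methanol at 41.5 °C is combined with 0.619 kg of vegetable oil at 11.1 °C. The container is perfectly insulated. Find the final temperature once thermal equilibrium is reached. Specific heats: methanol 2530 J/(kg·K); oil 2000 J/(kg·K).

T_f ≈ 19.5 °C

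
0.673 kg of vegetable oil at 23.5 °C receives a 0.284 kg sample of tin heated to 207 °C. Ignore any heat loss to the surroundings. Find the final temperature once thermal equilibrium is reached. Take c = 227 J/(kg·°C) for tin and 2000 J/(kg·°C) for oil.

Heat lost by the tin equals heat gained by the oil:
0.284*227*(207 − T) = 0.673*2000*(T − 23.5)
64.47(207 − T) = 1346(T − 23.5)
1410.5 T = 44976  ⇒  T ≈ 31.89 °C

T_f ≈ 31.9 °C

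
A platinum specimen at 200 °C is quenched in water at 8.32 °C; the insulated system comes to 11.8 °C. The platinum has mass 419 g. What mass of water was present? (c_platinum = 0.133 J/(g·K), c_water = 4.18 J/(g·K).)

Conservation of energy gives ΣQ = 0:
419×0.133×(11.8 − 200) + m×4.18×(11.8 − 8.32) = 0
14.55 m = 10488
m = 10488/14.55 ≈ 721 g

m ≈ 721 g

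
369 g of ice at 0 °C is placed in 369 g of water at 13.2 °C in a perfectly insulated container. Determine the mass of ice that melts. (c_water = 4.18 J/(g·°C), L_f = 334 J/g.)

Heat available from the water dropping to 0 °C: 369·4.18·13.2 = 20360 J.
Fully melting the ice requires m_ice L_f = 369·334 = 123246 J.
Since 20360 < 123246 J, not all the ice melts; equilibrium is at 0 °C.
m_melted·334 = 20360  ⇒  m_melted ≈ 60.96 g.

m_melted ≈ 61 g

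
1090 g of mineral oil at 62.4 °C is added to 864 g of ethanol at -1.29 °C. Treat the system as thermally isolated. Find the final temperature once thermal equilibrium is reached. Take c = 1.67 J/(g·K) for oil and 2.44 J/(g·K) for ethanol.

T_f ≈ 28.2 °C

T_f = Σ m_i c_i T_i / Σ m_i c_i:
T_f = (1820.3*62.4 + 2108.2*(-1.29)) / (1820.3 + 2108.2)
    = 110867 / 3928.5 ≈ 28.22 °C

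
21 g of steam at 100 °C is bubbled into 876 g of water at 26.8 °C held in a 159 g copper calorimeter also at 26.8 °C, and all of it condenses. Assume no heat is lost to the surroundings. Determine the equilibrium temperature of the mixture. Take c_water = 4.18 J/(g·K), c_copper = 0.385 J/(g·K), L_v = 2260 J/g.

Setting the total heat transfer to zero:
condense steam: −21×2260 = −47460
  condensate cools 100→T: 21×4.18×(T − 100) = 87.78(T − 100)
  original water: 3661.7(T − 26.8)
  copper cup: 159×0.385×(T − 26.8) = 61.22(T − 26.8)
3810.7 T = 47460 + 8778 + 99774 = 156012
T ≈ 40.94 °C (< 100 °C, so full condensation is consistent).

T_f ≈ 40.9 °C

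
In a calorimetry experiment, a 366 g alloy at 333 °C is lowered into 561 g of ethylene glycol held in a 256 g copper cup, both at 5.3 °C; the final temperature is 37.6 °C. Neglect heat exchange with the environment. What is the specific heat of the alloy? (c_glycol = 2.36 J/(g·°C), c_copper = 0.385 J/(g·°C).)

Let T be the final temperature. ΣQ_i = 0:
366×c×(37.6 − 333) + 561×2.36×(37.6 − 5.3) + 256×0.385×(37.6 − 5.3) = 0
-108116 c = -45947
c = -45947/-108116 ≈ 0.425 J/(g·°C)

c ≈ 0.425 J/(g·°C)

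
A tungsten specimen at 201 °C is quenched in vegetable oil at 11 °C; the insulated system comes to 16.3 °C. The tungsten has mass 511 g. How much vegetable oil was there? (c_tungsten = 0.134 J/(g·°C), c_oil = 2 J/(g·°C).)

Net heat exchanged in the isolated system is zero:
511·0.134·(16.3 − 201) + m·2·(16.3 − 11) = 0
10.6 m = 12647
m = 12647/10.6 ≈ 1193 g

m ≈ 1190 g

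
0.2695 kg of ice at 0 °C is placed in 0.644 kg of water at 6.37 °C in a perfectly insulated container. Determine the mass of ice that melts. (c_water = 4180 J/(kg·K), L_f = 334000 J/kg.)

m_melted ≈ 0.0513 kg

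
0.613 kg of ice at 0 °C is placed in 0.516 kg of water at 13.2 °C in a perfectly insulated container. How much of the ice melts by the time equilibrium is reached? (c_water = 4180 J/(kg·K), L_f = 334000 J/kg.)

m_melted ≈ 0.0852 kg

Heat available from the water dropping to 0 °C: 0.516×4180×13.2 = 28471 J.
Melting all 0.613 kg of ice would need 0.613×334000 = 204742 J.
28471 J < 204742 J, so only part of the ice melts and the system sits at 0 °C.
m_melted×334000 = 28471  ⇒  m_melted ≈ 0.08524 kg.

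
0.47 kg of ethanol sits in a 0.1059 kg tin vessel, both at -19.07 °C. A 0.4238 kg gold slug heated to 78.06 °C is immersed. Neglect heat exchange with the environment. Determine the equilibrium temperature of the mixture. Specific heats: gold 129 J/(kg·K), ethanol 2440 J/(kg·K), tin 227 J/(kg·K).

T_f is the heat-capacity-weighted average of the initial temperatures:
T_f = (54.67*78.06 + 1146.8*(-19.07) + 24.04*(-19.07)) / (54.67 + 1146.8 + 24.04)
    = -18060 / 1225.5 ≈ -14.74 °C

T_f ≈ -14.7 °C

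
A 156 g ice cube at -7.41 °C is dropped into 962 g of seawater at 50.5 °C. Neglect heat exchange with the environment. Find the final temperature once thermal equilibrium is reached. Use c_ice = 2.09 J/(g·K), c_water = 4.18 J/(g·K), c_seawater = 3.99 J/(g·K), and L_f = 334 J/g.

T_f ≈ 31.0 °C

Taking heat into each body as positive, Σ m c ΔT = 0:
warm ice to 0 °C: 156·2.09·(0 − (-7.41)) = 2416; fusion: m_ice L_f = 156·334 = 52104; warm the meltwater: 652.08 T; seawater cools: 962·3.99·(T − 50.5) = 3838.4(T − 50.5)
4490.5 T = 193838 − 54520 = 139318
T ≈ 31.03 °C (positive, so assuming full melt was valid).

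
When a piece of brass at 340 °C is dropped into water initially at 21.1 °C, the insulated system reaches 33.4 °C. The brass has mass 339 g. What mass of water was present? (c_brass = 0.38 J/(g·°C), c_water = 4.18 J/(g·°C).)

Conservation of energy gives ΣQ = 0:
339·0.38·(33.4 − 340) + m·4.18·(33.4 − 21.1) = 0
51.41 m = 39496
m = 39496/51.41 ≈ 768.2 g

m ≈ 768 g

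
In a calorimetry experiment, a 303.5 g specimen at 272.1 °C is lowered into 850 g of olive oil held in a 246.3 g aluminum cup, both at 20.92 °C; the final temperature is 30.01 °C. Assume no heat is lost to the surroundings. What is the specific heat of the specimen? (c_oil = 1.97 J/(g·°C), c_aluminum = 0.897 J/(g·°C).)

Energy conservation, ΣQ = 0:
303.5×c×(30.01 − 272.1) + 850×1.97×(30.01 − 20.92) + 246.3×0.897×(30.01 − 20.92) = 0
-73474 c = -17229
c = -17229/-73474 ≈ 0.2345 J/(g·°C)

c ≈ 0.234 J/(g·°C)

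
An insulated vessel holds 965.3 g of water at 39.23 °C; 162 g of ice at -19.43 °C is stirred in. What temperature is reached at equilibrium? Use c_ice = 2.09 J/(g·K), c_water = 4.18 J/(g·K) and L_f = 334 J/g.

T_f ≈ 20.7 °C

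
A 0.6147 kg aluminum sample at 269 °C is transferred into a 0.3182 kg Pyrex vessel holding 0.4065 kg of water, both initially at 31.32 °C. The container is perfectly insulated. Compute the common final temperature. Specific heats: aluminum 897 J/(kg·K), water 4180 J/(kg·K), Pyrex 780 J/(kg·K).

Taking heat into each body as positive, Σ m c ΔT = 0:
0.6147·897·(T − 269) + 0.4065·4180·(T − 31.32) + 0.3182·780·(T − 31.32) = 0
551.39(T − 269) + 1699.2(T − 31.32) + 248.2(T − 31.32) = 0
(551.39 + 1699.2 + 248.2) T = 551.39·269 + 1699.2·31.32 + 248.2·31.32
T = 209314 / 2498.8 = 83.8 °C

T_f ≈ 83.8 °C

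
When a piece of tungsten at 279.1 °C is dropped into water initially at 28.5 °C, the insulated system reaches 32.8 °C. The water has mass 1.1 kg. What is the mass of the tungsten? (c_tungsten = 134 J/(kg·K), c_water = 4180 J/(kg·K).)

m ≈ 0.599 kg

Heat lost by the tungsten = heat gained by the water:
m·134·(279.1 − 32.8) = 1.1·4180·(32.8 − 28.5)
33004 m = 19771  ⇒  m ≈ 0.5991 kg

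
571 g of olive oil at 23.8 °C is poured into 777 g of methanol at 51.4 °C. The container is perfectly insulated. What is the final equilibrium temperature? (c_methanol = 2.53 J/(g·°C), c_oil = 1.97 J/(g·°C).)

Energy conservation, ΣQ = 0:
777*2.53*(T − 51.4) + 571*1.97*(T − 23.8) = 0
1965.8(T − 51.4) + 1124.9(T − 23.8) = 0
3090.7 T = 127815
T = 127815 / 3090.7 = 41.4 °C

T_f ≈ 41.4 °C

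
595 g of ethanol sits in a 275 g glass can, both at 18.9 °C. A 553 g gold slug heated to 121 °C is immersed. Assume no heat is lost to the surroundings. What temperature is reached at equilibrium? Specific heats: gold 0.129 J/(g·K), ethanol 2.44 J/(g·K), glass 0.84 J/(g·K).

T_f ≈ 23.1 °C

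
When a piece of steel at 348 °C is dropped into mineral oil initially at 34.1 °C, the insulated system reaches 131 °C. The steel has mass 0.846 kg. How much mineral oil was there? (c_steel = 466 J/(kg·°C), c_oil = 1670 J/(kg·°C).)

Setting the total heat transfer to zero:
0.846·466·(131 − 348) + m·1670·(131 − 34.1) = 0
161823 m = 85549
m = 85549/161823 ≈ 0.5287 kg

m ≈ 0.529 kg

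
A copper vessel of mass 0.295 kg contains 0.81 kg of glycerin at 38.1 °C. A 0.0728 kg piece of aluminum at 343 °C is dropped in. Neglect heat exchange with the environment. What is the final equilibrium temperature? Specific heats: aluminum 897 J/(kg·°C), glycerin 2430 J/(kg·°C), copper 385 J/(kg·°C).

T_f ≈ 47.4 °C

Energy conservation, ΣQ = 0:
0.0728×897×(T − 343) + 0.81×2430×(T − 38.1) + 0.295×385×(T − 38.1) = 0
2147.2 T = 101718
T ≈ 47.37 °C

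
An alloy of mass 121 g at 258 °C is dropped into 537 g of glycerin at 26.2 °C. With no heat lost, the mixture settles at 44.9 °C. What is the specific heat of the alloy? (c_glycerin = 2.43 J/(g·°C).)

Let T be the final temperature. ΣQ_i = 0:
121·c·(44.9 − 258) + 537·2.43·(44.9 − 26.2) = 0
-25785 c = -24402
c = -24402/-25785 ≈ 0.9464 J/(g·°C)

c ≈ 0.946 J/(g·°C)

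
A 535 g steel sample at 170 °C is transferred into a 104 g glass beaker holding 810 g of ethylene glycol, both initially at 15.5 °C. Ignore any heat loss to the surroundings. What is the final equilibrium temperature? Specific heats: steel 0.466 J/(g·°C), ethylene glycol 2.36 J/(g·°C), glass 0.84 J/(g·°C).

T_f ≈ 32.6 °C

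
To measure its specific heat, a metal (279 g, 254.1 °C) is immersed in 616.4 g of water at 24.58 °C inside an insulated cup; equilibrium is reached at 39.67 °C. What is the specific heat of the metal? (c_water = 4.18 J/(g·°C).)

c ≈ 0.65 J/(g·°C)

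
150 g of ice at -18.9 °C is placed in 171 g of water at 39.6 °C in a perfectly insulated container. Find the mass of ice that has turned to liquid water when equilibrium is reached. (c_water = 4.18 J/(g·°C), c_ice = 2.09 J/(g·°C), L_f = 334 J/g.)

m_melted ≈ 67 g

Water can give up m c ΔT = 171×4.18×39.6 = 28305 J before reaching 0 °C.
Warming the ice to 0 °C takes 150×2.09×18.9 = 5925.1 J, leaving 22380 J for melting.
Melting all 150 g of ice would need 150×334 = 50100 J.
Since 22380 < 50100 J, not all the ice melts; equilibrium is at 0 °C.
m_melt = 22380 / L_f = 67.01 g.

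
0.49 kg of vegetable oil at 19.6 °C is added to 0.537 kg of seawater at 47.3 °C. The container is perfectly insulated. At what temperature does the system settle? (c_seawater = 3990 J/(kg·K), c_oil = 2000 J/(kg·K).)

T_f ≈ 38.6 °C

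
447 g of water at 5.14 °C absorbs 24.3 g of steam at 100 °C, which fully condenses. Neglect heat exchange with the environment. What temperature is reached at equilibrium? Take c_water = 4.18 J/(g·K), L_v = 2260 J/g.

T_f ≈ 37.9 °C

Let T be the final temperature. ΣQ_i = 0:
steam→water at 100 °C releases m L_v = 24.3×2260 = 54918; condensate cools 100→T: 24.3×4.18×(T − 100) = 101.57(T − 100); water warms: 447×4.18×(T − 5.14) = 1868.5(T − 5.14)
1970 T = 54918 + 10157 + 9603.9 = 74679
T ≈ 37.91 °C, under the boiling point, so the assumption holds.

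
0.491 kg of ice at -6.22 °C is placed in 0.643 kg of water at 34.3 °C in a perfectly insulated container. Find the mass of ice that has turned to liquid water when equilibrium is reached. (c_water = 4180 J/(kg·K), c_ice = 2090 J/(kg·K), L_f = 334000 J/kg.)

m_melted ≈ 0.257 kg

Heat available from the water dropping to 0 °C: 0.643·4180·34.3 = 92189 J.
Warming the ice to 0 °C takes 0.491·2090·6.22 = 6382.9 J, leaving 85807 J for melting.
To melt every bit of ice: 0.491·334000 = 163994 J.
Since 85807 < 163994 J, not all the ice melts; equilibrium is at 0 °C.
m_melt = 85807 / L_f = 0.2569 kg.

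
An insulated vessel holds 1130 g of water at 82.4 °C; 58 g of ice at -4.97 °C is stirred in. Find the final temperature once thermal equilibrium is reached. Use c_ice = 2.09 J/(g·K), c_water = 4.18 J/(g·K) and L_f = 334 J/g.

T_f ≈ 74.4 °C

Setting the total heat transfer to zero:
ice -4.97→0 °C: 58·2.09·4.97 = 602.46; melt ice: 58·334 = 19372; warm the meltwater: 242.44 T; water: 4723.4(T − 82.4)
4965.8 T = 389208 − 19974 = 369234
T ≈ 74.35 °C (positive, so assuming full melt was valid).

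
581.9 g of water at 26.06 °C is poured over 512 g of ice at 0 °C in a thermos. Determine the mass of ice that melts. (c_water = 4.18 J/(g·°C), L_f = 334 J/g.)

m_melted ≈ 190 g

Heat available from the water dropping to 0 °C: 581.9×4.18×26.06 = 63387 J.
Fully melting the ice requires m_ice L_f = 512×334 = 171008 J.
63387 J < 171008 J, so only part of the ice melts and the system sits at 0 °C.
Mass melted = 63387/334 ≈ 189.8 g.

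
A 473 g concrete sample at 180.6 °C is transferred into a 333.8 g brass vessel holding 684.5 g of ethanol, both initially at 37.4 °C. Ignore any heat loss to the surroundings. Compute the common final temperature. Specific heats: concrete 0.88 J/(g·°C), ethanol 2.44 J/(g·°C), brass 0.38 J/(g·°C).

T_f ≈ 64.3 °C

Conservation of energy gives ΣQ = 0:
473×0.88×(T − 180.6) + 684.5×2.44×(T − 37.4) + 333.8×0.38×(T − 37.4) = 0
416.24(T − 180.6) + 1670.2(T − 37.4) + 126.84(T − 37.4) = 0
(416.24 + 1670.2 + 126.84) T = 416.24×180.6 + 1670.2×37.4 + 126.84×37.4
T = 142382/2213.3 ≈ 64.33 °C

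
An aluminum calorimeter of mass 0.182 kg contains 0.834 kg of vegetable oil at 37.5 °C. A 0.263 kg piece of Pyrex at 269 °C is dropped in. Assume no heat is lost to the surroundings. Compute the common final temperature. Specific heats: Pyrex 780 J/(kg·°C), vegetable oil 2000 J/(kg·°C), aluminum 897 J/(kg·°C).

T_f ≈ 60.8 °C

With ΣQ=0 the equilibrium temperature is the m·c-weighted mean:
T_f = (205.14·269 + 1668·37.5 + 163.25·37.5) / (205.14 + 1668 + 163.25)
    = 123855 / 2036.4 ≈ 60.82 °C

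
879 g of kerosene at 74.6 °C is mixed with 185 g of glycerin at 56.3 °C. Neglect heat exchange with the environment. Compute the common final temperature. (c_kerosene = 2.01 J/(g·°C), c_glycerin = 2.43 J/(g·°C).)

T_f is the heat-capacity-weighted average of the initial temperatures:
T_f = (1766.8·74.6 + 449.55·56.3) / (1766.8 + 449.55)
    = 157112 / 2216.3 ≈ 70.89 °C

T_f ≈ 70.9 °C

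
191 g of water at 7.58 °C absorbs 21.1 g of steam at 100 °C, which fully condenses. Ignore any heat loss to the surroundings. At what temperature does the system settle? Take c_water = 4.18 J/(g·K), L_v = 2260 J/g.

T_f ≈ 70.6 °C

Setting the total heat transfer to zero:
latent heat released on condensation: 21.1×2260 = 47686
  condensed water 100 °C→T: 88.2(T − 100)
  water warms: 191×4.18×(T − 7.58) = 798.38(T − 7.58)
886.58 T = 47686 + 8819.8 + 6051.7 = 62558
T ≈ 70.56 °C — below 100 °C, confirming all the steam condensed.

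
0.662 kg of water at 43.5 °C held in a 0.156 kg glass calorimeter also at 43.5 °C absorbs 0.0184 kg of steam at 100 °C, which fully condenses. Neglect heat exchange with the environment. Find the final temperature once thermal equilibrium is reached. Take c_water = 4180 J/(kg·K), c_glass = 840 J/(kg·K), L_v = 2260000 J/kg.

Setting the total heat transfer to zero:
condense steam: −0.0184·2260000 = −41584
  condensed water 100 °C→T: 76.91(T − 100)
  original water: 2767.2(T − 43.5)
  cup: 131.04(T − 43.5)
2975.1 T = 41584 + 7691.2 + 126072 = 175347
T ≈ 58.94 °C, under the boiling point, so the assumption holds.

T_f ≈ 58.9 °C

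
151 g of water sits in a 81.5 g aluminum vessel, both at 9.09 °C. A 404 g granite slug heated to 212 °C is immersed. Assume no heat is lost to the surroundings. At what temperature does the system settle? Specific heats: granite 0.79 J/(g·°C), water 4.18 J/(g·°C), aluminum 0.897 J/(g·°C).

Taking heat into each body as positive, Σ m c ΔT = 0:
404*0.79*(T − 212) + 151*4.18*(T − 9.09) + 81.5*0.897*(T − 9.09) = 0
319.16(T − 212) + 631.18(T − 9.09) + 73.11(T − 9.09) = 0
1023.4 T = 74064
T = 74064/1023.4 ≈ 72.37 °C

T_f ≈ 72.4 °C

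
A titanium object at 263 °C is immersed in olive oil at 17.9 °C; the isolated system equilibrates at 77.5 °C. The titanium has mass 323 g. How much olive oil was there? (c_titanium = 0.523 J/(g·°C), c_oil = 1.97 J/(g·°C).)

|Q_titanium| = |Q_oil|:
323×0.523×(263 − 77.5) = m×1.97×(77.5 − 17.9)
117.41 m = 31336  ⇒  m ≈ 266.9 g

m ≈ 267 g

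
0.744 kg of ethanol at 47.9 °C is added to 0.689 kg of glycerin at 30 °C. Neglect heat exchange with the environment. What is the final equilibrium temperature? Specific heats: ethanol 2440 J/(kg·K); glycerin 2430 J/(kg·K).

T_f ≈ 39.3 °C

Set heat shed by the hot body equal to heat absorbed by the cold body:
0.744×2440×(47.9 − T) = 0.689×2430×(T − 30)
1815.4(47.9 − T) = 1674.3(T − 30)
3489.6 T = 137184  ⇒  T ≈ 39.31 °C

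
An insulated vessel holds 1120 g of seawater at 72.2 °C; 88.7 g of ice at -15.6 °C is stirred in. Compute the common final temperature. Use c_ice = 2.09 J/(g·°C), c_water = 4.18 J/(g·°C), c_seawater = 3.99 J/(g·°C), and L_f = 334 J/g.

T_f ≈ 59.9 °C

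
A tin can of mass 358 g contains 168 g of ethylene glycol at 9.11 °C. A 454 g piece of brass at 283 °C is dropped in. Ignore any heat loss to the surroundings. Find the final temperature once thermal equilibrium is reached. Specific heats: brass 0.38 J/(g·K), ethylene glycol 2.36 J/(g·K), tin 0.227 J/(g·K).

Net heat exchanged in the isolated system is zero:
454*0.38*(T − 283) + 168*2.36*(T − 9.11) + 358*0.227*(T − 9.11) = 0
172.52(T − 283) + 396.48(T − 9.11) + 81.27(T − 9.11) = 0
(172.52 + 396.48 + 81.27) T = 172.52*283 + 396.48*9.11 + 81.27*9.11
T = 53175 / 650.27 = 81.8 °C

T_f ≈ 81.8 °C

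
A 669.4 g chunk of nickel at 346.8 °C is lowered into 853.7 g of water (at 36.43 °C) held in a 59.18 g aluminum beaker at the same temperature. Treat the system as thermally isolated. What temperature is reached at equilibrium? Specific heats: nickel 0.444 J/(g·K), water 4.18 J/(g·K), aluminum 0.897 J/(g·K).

Let T be the final temperature. ΣQ_i = 0:
669.4×0.444×(T − 346.8) + 853.7×4.18×(T − 36.43) + 59.18×0.897×(T − 36.43) = 0
(297.21 + 3568.5 + 53.08) T = 297.21×346.8 + 3568.5×36.43 + 53.08×36.43
T = 235007/3918.8 ≈ 59.97 °C

T_f ≈ 60.0 °C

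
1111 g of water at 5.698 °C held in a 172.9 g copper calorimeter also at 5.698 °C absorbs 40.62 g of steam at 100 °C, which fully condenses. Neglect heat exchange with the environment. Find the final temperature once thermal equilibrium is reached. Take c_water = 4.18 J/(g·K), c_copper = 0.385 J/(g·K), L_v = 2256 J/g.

T_f ≈ 27.8 °C

Energy balance with sensible and latent terms:
condense steam: −40.62·2256 = −91639; condensed water 100 °C→T: 169.79(T − 100); original water: 4644(T − 5.698); cup: 66.57(T − 5.698)
4880.3 T = 91639 + 16979 + 26841 = 135459
T ≈ 27.76 °C, under the boiling point, so the assumption holds.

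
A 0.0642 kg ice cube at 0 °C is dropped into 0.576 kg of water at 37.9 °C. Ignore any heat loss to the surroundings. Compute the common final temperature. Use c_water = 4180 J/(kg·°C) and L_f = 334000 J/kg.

T_f ≈ 26.1 °C

Sum of m c ΔT and latent-heat terms is zero:
fusion: m_ice L_f = 0.0642×334000 = 21443
  meltwater 0→T: 0.0642×4180×T = 268.36 T
  water cools: 0.576×4180×(T − 37.9) = 2407.7(T − 37.9)
2676 T = 91251 − 21443 = 69808
T ≈ 26.09 °C — above 0 °C, consistent with complete melting.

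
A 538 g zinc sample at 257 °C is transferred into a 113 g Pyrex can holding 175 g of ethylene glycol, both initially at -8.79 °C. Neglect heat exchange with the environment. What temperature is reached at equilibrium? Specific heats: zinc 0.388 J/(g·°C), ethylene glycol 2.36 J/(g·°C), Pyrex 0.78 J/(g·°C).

Heat gained plus heat lost sum to zero:
538·0.388·(T − 257) + 175·2.36·(T − (-8.79)) + 113·0.78·(T − (-8.79)) = 0
208.74(T − 257) + 413(T − (-8.79)) + 88.14(T − (-8.79)) = 0
(208.74 + 413 + 88.14) T = 208.74·257 + 413·(-8.79) + 88.14·(-8.79)
T ≈ 69.37 °C

T_f ≈ 69.4 °C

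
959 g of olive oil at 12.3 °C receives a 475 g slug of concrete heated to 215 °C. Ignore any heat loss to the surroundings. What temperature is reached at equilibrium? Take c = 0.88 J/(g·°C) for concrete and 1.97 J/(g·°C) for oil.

T_f ≈ 49.0 °C

Heat lost by the concrete equals heat gained by the oil:
475×0.88×(215 − T) = 959×1.97×(T − 12.3)
418(215 − T) = 1889.2(T − 12.3)
2307.2 T = 113108  ⇒  T ≈ 49.02 °C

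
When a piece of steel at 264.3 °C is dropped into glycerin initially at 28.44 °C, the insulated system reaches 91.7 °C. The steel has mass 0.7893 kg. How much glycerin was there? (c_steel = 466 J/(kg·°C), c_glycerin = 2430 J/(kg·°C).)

|Q_steel| = |Q_glycerin|:
0.7893×466×(264.3 − 91.7) = m×2430×(91.7 − 28.44)
153722 m = 63485  ⇒  m ≈ 0.413 kg

m ≈ 0.413 kg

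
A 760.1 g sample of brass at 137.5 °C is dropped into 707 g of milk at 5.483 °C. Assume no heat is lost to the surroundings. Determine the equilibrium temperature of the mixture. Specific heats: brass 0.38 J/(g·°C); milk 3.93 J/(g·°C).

Energy conservation, ΣQ = 0:
760.1·0.38·(T − 137.5) + 707·3.93·(T − 5.483) = 0
288.84(T − 137.5) + 2778.5(T − 5.483) = 0
(288.84 + 2778.5) T = 288.84·137.5 + 2778.5·5.483
T ≈ 17.91 °C

T_f ≈ 17.9 °C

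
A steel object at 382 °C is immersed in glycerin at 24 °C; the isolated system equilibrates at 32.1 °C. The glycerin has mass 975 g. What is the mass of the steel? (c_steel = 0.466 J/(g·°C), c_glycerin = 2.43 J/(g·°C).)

m ≈ 118 g

|Q_steel| = |Q_glycerin|:
m·0.466·(382 − 32.1) = 975·2.43·(32.1 − 24)
163.05 m = 19191  ⇒  m ≈ 117.7 g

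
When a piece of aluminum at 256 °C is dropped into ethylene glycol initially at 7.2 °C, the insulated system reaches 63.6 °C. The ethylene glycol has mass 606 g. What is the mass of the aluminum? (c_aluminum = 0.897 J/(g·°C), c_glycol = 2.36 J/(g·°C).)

m ≈ 467 g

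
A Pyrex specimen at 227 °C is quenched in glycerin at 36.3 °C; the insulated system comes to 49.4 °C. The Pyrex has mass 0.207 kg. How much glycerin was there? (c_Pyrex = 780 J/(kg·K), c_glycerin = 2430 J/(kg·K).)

m ≈ 0.901 kg

Heat lost by the Pyrex = heat gained by the glycerin:
0.207×780×(227 − 49.4) = m×2430×(49.4 − 36.3)
31833 m = 28675  ⇒  m ≈ 0.9008 kg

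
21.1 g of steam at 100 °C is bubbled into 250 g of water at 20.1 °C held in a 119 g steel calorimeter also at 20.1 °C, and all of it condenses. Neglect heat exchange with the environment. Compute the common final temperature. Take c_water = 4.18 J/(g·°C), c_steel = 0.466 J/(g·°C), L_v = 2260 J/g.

Heat gained plus heat lost sum to zero:
steam→water at 100 °C releases m L_v = 21.1·2260 = 47686
  condensate cools 100→T: 21.1·4.18·(T − 100) = 88.2(T − 100)
  original water: 1045(T − 20.1)
  steel cup: 119·0.466·(T − 20.1) = 55.45(T − 20.1)
1188.7 T = 47686 + 8819.8 + 22119 = 78625
T ≈ 66.15 °C (< 100 °C, so full condensation is consistent).

T_f ≈ 66.1 °C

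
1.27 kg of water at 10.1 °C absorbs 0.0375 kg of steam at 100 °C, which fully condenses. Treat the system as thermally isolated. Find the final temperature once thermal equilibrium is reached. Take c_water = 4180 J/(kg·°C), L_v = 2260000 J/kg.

T_f ≈ 28.2 °C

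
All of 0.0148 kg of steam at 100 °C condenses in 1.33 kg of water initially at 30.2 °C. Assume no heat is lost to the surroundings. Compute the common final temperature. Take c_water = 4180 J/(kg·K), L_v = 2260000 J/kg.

T_f ≈ 36.9 °C

Conservation of energy gives ΣQ = 0:
steam→water at 100 °C releases m L_v = 0.0148·2260000 = 33448; condensate cools 100→T: 0.0148·4180·(T − 100) = 61.86(T − 100); water warms: 1.33·4180·(T − 30.2) = 5559.4(T − 30.2)
5621.3 T = 33448 + 6186.4 + 167894 = 207528
T ≈ 36.92 °C — below 100 °C, confirming all the steam condensed.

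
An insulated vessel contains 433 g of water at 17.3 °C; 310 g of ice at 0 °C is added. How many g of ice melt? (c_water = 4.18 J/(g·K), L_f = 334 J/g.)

Heat available from the water dropping to 0 °C: 433·4.18·17.3 = 31312 J.
Fully melting the ice requires m_ice L_f = 310·334 = 103540 J.
31312 J < 103540 J, so only part of the ice melts and the system sits at 0 °C.
Mass melted = 31312/334 ≈ 93.75 g.

m_melted ≈ 93.7 g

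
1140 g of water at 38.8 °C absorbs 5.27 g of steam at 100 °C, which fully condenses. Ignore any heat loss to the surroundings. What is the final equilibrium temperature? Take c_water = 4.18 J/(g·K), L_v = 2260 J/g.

T_f ≈ 41.6 °C

Setting the total heat transfer to zero:
condense steam: −5.27×2260 = −11910
  condensate cools 100→T: 5.27×4.18×(T − 100) = 22.03(T − 100)
  original water: 4765.2(T − 38.8)
4787.2 T = 11910 + 2202.9 + 184890 = 199003
T ≈ 41.57 °C (< 100 °C, so full condensation is consistent).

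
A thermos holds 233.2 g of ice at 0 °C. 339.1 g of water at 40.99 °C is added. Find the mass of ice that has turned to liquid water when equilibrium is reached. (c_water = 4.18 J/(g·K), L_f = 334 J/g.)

m_melted ≈ 174 g

Water can give up m c ΔT = 339.1·4.18·40.99 = 58101 J before reaching 0 °C.
Fully melting the ice requires m_ice L_f = 233.2·334 = 77889 J.
That's not enough to melt it all — equilibrium is at 0 °C with ice remaining.
m_melt = 58101 / L_f = 174 g.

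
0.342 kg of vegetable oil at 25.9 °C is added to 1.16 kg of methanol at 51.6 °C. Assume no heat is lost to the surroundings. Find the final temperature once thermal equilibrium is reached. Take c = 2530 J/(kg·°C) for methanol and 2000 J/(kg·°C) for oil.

T_f = Σ m_i c_i T_i / Σ m_i c_i:
T_f = (2934.8·51.6 + 684·25.9) / (2934.8 + 684)
    = 169151 / 3618.8 ≈ 46.74 °C

T_f ≈ 46.7 °C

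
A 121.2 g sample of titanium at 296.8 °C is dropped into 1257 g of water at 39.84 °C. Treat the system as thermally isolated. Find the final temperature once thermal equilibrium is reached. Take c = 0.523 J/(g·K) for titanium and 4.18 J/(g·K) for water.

T_f ≈ 42.9 °C

Net heat exchanged in the isolated system is zero:
121.2·0.523·(T − 296.8) + 1257·4.18·(T − 39.84) = 0
63.39(T − 296.8) + 5254.3(T − 39.84) = 0
5317.6 T = 228143
T = 228143 / 5317.6 = 42.9 °C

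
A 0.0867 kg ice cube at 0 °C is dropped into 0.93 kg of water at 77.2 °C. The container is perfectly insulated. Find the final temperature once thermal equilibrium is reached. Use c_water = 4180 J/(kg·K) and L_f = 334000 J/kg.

Taking heat into each body as positive, Σ m c ΔT = 0:
latent heat to melt: 0.0867×334000 = 28958; warm the meltwater: 362.41 T; water: 3887.4(T − 77.2)
4249.8 T = 300107 − 28958 = 271149
T ≈ 63.80 °C — above 0 °C, consistent with complete melting.

T_f ≈ 63.8 °C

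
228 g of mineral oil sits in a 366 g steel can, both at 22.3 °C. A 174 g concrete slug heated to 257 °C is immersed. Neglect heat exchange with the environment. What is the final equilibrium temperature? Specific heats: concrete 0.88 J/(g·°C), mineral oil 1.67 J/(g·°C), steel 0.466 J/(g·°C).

T_f ≈ 73.3 °C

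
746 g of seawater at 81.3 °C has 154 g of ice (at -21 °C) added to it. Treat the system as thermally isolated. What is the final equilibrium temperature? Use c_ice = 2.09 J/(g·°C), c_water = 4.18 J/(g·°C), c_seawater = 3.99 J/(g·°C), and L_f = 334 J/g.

T_f ≈ 50.8 °C

Let T be the final temperature. ΣQ_i = 0:
warm ice to 0 °C: 154·2.09·(0 − (-21)) = 6759.1
  latent heat to melt: 154·334 = 51436
  meltwater 0→T: 154·4.18·T = 643.72 T
  seawater cools: 746·3.99·(T − 81.3) = 2976.5(T − 81.3)
3620.3 T = 241993 − 58195 = 183798
T ≈ 50.77 °C. Since T > 0 °C, the all-ice-melts assumption holds.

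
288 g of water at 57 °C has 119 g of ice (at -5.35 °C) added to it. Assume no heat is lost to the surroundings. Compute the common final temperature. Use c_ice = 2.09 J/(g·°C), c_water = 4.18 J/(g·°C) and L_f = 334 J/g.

Let T be the final temperature. ΣQ_i = 0:
ice -5.35→0 °C: 119×2.09×5.35 = 1330.6
  fusion: m_ice L_f = 119×334 = 39746
  meltwater 0→T: 119×4.18×T = 497.42 T
  water: 1203.8(T − 57)
1701.3 T = 68619 − 41077 = 27542
T ≈ 16.19 °C — above 0 °C, consistent with complete melting.

T_f ≈ 16.2 °C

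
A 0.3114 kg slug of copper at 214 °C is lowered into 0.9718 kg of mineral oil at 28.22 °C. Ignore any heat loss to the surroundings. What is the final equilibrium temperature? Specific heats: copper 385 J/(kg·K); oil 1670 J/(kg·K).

Let T be the final temperature. ΣQ_i = 0:
0.3114×385×(T − 214) + 0.9718×1670×(T − 28.22) = 0
119.89(T − 214) + 1622.9(T − 28.22) = 0
(119.89 + 1622.9) T = 119.89×214 + 1622.9×28.22
T = 71455/1742.8 ≈ 41.00 °C

T_f ≈ 41.0 °C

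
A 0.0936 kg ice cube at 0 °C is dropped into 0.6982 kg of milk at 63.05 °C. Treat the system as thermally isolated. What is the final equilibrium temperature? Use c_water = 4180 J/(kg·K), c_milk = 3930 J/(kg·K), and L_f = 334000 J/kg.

Let T be the final temperature. ΣQ_i = 0:
latent heat to melt: 0.0936·334000 = 31262
  warm the meltwater: 391.25 T
  milk cools: 0.6982·3930·(T − 63.05) = 2743.9(T − 63.05)
3135.2 T = 173005 − 31262 = 141742
T ≈ 45.21 °C (positive, so assuming full melt was valid).

T_f ≈ 45.2 °C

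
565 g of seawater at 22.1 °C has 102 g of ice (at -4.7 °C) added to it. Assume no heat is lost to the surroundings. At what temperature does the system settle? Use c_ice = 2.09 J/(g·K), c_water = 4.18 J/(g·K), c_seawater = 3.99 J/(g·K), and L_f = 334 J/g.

T_f ≈ 5.5 °C

Let T be the final temperature. ΣQ_i = 0:
warm ice to 0 °C: 102×2.09×(0 − (-4.7)) = 1001.9
  melt ice: 102×334 = 34068
  warm the meltwater: 426.36 T
  seawater: 2254.3(T − 22.1)
2680.7 T = 49821 − 35070 = 14751
T ≈ 5.50 °C. Since T > 0 °C, the all-ice-melts assumption holds.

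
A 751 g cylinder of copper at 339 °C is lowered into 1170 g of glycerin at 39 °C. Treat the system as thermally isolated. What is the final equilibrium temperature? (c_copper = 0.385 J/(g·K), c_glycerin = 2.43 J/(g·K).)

T_f ≈ 66.7 °C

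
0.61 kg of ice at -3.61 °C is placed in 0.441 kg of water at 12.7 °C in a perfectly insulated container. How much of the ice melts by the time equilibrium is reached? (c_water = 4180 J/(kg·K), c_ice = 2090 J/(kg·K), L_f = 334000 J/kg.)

Water can give up m c ΔT = 0.441×4180×12.7 = 23411 J before reaching 0 °C.
Warming the ice to 0 °C takes 0.61×2090×3.61 = 4602.4 J, leaving 18809 J for melting.
Melting all 0.61 kg of ice would need 0.61×334000 = 203740 J.
18809 J < 203740 J, so only part of the ice melts and the system sits at 0 °C.
Mass melted = 18809/334000 ≈ 0.05631 kg.

m_melted ≈ 0.0563 kg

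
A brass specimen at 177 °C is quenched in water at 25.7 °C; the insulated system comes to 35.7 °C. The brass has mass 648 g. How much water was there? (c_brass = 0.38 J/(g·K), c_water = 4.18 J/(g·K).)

m ≈ 832 g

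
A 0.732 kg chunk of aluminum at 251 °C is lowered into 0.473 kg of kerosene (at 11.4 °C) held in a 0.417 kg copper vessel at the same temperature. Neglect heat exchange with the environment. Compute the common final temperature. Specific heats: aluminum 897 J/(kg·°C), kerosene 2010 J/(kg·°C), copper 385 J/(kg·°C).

Energy conservation, ΣQ = 0:
0.732×897×(T − 251) + 0.473×2010×(T − 11.4) + 0.417×385×(T − 11.4) = 0
656.6(T − 251) + 950.73(T − 11.4) + 160.54(T − 11.4) = 0
(656.6 + 950.73 + 160.54) T = 656.6×251 + 950.73×11.4 + 160.54×11.4
T ≈ 100.39 °C

T_f ≈ 100.4 °C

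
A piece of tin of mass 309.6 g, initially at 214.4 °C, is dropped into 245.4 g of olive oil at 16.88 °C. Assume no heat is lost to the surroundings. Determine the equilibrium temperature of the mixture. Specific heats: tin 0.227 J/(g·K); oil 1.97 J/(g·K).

T_f ≈ 41.9 °C

T_f is the heat-capacity-weighted average of the initial temperatures:
T_f = (70.28·214.4 + 483.44·16.88) / (70.28 + 483.44)
    = 23228 / 553.72 ≈ 41.95 °C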